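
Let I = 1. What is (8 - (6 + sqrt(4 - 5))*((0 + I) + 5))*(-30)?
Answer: 840 + 180*I ≈ 840.0 + 180.0*I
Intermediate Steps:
(8 - (6 + sqrt(4 - 5))*((0 + I) + 5))*(-30) = (8 - (6 + sqrt(4 - 5))*((0 + 1) + 5))*(-30) = (8 - (6 + sqrt(-1))*(1 + 5))*(-30) = (8 - (6 + I)*6)*(-30) = (8 - (36 + 6*I))*(-30) = (8 + (-36 - 6*I))*(-30) = (-28 - 6*I)*(-30) = 840 + 180*I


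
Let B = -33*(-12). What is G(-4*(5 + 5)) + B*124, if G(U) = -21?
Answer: 49083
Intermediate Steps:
B = 396
G(-4*(5 + 5)) + B*124 = -21 + 396*124 = -21 + 49104 = 49083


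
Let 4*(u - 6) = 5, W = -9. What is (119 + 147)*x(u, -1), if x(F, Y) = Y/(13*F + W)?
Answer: -1064/341 ≈ -3.1202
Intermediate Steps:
u = 29/4 (u = 6 + (1/4)*5 = 6 + 5/4 = 29/4 ≈ 7.2500)
x(F, Y) = Y/(-9 + 13*F) (x(F, Y) = Y/(13*F - 9) = Y/(-9 + 13*F))
(119 + 147)*x(u, -1) = (119 + 147)*(-1/(-9 + 13*(29/4))) = 266*(-1/(-9 + 377/4)) = 266*(-1/341/4) = 266*(-1*4/341) = 266*(-4/341) = -1064/341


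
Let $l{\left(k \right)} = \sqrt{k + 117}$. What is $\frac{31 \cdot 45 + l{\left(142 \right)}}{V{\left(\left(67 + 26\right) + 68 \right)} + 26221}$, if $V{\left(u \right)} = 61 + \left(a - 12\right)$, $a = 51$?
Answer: $\frac{1395}{26321} + \frac{\sqrt{259}}{26321} \approx 0.053611$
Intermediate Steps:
$l{\left(k \right)} = \sqrt{117 + k}$
$V{\left(u \right)} = 100$ ($V{\left(u \right)} = 61 + \left(51 - 12\right) = 61 + 39 = 100$)
$\frac{31 \cdot 45 + l{\left(142 \right)}}{V{\left(\left(67 + 26\right) + 68 \right)} + 26221} = \frac{31 \cdot 45 + \sqrt{117 + 142}}{100 + 26221} = \frac{1395 + \sqrt{259}}{26321} = \left(1395 + \sqrt{259}\right) \frac{1}{26321} = \frac{1395}{26321} + \frac{\sqrt{259}}{26321}$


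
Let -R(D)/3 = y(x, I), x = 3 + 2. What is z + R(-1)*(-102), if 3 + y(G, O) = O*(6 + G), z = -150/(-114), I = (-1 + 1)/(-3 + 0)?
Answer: -17417/19 ≈ -916.68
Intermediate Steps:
I = 0 (I = 0/(-3) = 0*(-1/3) = 0)
x = 5
z = 25/19 (z = -150*(-1/114) = 25/19 ≈ 1.3158)
y(G, O) = -3 + O*(6 + G)
R(D) = 9 (R(D) = -3*(-3 + 6*0 + 5*0) = -3*(-3 + 0 + 0) = -3*(-3) = 9)
z + R(-1)*(-102) = 25/19 + 9*(-102) = 25/19 - 918 = -17417/19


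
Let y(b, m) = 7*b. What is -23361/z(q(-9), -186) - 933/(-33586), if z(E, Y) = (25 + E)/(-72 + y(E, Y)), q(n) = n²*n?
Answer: -2030158759359/11822272 ≈ -1.7172e+5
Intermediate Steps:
q(n) = n³
z(E, Y) = (25 + E)/(-72 + 7*E)
-23361/z(q(-9), -186) - 933/(-33586) = -23361*(-72 + 7*(-9)³)/(25 + (-9)³) - 933/(-33586) = -23361*(-72 + 7*(-729))/(25 - 729) - 933*(-1/33586) = -23361/(-704/(-72 - 5103)) + 933/33586 = -23361/(-704/(-5175)) + 933/33586 = -23361/((-1/5175*(-704))) + 933/33586 = -23361/704/5175 + 933/33586 = -23361*5175/704 + 933/33586 = -120893175/704 + 933/33586 = -2030158759359/11822272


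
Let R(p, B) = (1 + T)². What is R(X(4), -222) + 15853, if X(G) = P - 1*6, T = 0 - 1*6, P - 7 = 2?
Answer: 15878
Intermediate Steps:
P = 9 (P = 7 + 2 = 9)
T = -6 (T = 0 - 6 = -6)
X(G) = 3 (X(G) = 9 - 1*6 = 9 - 6 = 3)
R(p, B) = 25 (R(p, B) = (1 - 6)² = (-5)² = 25)
R(X(4), -222) + 15853 = 25 + 15853 = 15878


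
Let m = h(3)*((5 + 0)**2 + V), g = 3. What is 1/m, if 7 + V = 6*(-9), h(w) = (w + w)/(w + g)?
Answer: -1/36 ≈ -0.027778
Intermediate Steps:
h(w) = 2*w/(3 + w) (h(w) = (w + w)/(w + 3) = (2*w)/(3 + w) = 2*w/(3 + w))
V = -61 (V = -7 + 6*(-9) = -7 - 54 = -61)
m = -36 (m = (2*3/(3 + 3))*((5 + 0)**2 - 61) = (2*3/6)*(5**2 - 61) = (2*3*(1/6))*(25 - 61) = 1*(-36) = -36)
1/m = 1/(-36) = -1/36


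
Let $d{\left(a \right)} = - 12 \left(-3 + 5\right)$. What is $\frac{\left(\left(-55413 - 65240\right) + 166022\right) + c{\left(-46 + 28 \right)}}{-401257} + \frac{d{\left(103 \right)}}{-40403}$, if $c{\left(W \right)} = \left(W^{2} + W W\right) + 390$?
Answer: $- \frac{1865351853}{16211986571} \approx -0.11506$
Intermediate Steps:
$d{\left(a \right)} = -24$ ($d{\left(a \right)} = \left(-12\right) 2 = -24$)
$c{\left(W \right)} = 390 + 2 W^{2}$ ($c{\left(W \right)} = \left(W^{2} + W^{2}\right) + 390 = 2 W^{2} + 390 = 390 + 2 W^{2}$)
$\frac{\left(\left(-55413 - 65240\right) + 166022\right) + c{\left(-46 + 28 \right)}}{-401257} + \frac{d{\left(103 \right)}}{-40403} = \frac{\left(\left(-55413 - 65240\right) + 166022\right) + \left(390 + 2 \left(-46 + 28\right)^{2}\right)}{-401257} - \frac{24}{-40403} = \left(\left(\left(-55413 - 65240\right) + 166022\right) + \left(390 + 2 \left(-18\right)^{2}\right)\right) \left(- \frac{1}{401257}\right) - - \frac{24}{40403} = \left(\left(-120653 + 166022\right) + \left(390 + 2 \cdot 324\right)\right) \left(- \frac{1}{401257}\right) + \frac{24}{40403} = \left(45369 + \left(390 + 648\right)\right) \left(- \frac{1}{401257}\right) + \frac{24}{40403} = \left(45369 + 1038\right) \left(- \frac{1}{401257}\right) + \frac{24}{40403} = 46407 \left(- \frac{1}{401257}\right) + \frac{24}{40403} = - \frac{46407}{401257} + \frac{24}{40403} = - \frac{1865351853}{16211986571}$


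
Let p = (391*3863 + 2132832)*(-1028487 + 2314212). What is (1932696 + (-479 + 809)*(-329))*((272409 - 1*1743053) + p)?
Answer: 8544635622444450606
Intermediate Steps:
p = 4684236892125 (p = (1510433 + 2132832)*1285725 = 3643265*1285725 = 4684236892125)
(1932696 + (-479 + 809)*(-329))*((272409 - 1*1743053) + p) = (1932696 + (-479 + 809)*(-329))*((272409 - 1*1743053) + 4684236892125) = (1932696 + 330*(-329))*((272409 - 1743053) + 4684236892125) = (1932696 - 108570)*(-1470644 + 4684236892125) = 1824126*4684235421481 = 8544635622444450606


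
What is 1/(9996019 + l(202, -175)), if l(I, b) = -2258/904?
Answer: 452/4518199459 ≈ 1.0004e-7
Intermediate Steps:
l(I, b) = -1129/452 (l(I, b) = -2258*1/904 = -1129/452)
1/(9996019 + l(202, -175)) = 1/(9996019 - 1129/452) = 1/(4518199459/452) = 452/4518199459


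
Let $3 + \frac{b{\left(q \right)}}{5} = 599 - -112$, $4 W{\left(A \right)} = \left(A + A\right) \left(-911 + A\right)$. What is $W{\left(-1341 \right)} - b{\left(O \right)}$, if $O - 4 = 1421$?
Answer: $1506426$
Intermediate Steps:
$W{\left(A \right)} = \frac{A \left(-911 + A\right)}{2}$ ($W{\left(A \right)} = \frac{\left(A + A\right) \left(-911 + A\right)}{4} = \frac{2 A \left(-911 + A\right)}{4} = \frac{A \left(-911 + A\right)}{2}$)
$O = 1425$ ($O = 4 + 1421 = 1425$)
$b{\left(q \right)} = 3540$ ($b{\left(q \right)} = -15 + 5 \left(599 - -112\right) = -15 + 5 \left(599 + 112\right) = -15 + 5 \cdot 711 = -15 + 3555 = 3540$)
$W{\left(-1341 \right)} - b{\left(O \right)} = \frac{1}{2} \left(-1341\right) \left(-911 - 1341\right) - 3540 = \frac{1}{2} \left(-1341\right) \left(-2252\right) - 3540 = 1509966 - 3540 = 1506426$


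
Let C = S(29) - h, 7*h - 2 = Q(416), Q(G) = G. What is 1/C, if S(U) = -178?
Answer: -7/1664 ≈ -0.0042067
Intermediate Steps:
h = 418/7 (h = 2/7 + (⅐)*416 = 2/7 + 416/7 = 418/7 ≈ 59.714)
C = -1664/7 (C = -178 - 1*418/7 = -178 - 418/7 = -1664/7 ≈ -237.71)
1/C = 1/(-1664/7) = -7/1664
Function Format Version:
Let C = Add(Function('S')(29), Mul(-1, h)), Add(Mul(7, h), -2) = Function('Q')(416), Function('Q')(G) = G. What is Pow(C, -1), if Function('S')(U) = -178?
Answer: Rational(-7, 1664) ≈ -0.0042067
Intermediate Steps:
h = Rational(418, 7) (h = Add(Rational(2, 7), Mul(Rational(1, 7), 416)) = Add(Rational(2, 7), Rational(416, 7)) = Rational(418, 7) ≈ 59.714)
C = Rational(-1664, 7) (C = Add(-178, Mul(-1, Rational(418, 7))) = Add(-178, Rational(-418, 7)) = Rational(-1664, 7) ≈ -237.71)
Pow(C, -1) = Pow(Rational(-1664, 7), -1) = Rational(-7, 1664)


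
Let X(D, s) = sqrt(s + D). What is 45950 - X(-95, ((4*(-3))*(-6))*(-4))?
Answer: 45950 - I*sqrt(383) ≈ 45950.0 - 19.57*I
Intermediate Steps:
X(D, s) = sqrt(D + s)
45950 - X(-95, ((4*(-3))*(-6))*(-4)) = 45950 - sqrt(-95 + ((4*(-3))*(-6))*(-4)) = 45950 - sqrt(-95 - 12*(-6)*(-4)) = 45950 - sqrt(-95 + 72*(-4)) = 45950 - sqrt(-95 - 288) = 45950 - sqrt(-383) = 45950 - I*sqrt(383)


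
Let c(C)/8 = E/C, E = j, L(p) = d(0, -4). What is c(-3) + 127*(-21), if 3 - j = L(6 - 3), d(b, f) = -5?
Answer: -8065/3 ≈ -2688.3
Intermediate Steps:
L(p) = -5
j = 8 (j = 3 - 1*(-5) = 3 + 5 = 8)
E = 8
c(C) = 64/C (c(C) = 8*(8/C) = 64/C)
c(-3) + 127*(-21) = 64/(-3) + 127*(-21) = 64*(-⅓) - 2667 = -64/3 - 2667 = -8065/3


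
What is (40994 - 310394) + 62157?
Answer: -207243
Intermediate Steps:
(40994 - 310394) + 62157 = -269400 + 62157 = -207243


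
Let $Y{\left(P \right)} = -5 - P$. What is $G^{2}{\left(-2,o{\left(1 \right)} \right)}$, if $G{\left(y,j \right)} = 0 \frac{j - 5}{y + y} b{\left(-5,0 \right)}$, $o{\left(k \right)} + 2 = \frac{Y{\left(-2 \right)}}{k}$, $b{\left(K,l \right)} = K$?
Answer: $0$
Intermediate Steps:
$o{\left(k \right)} = -2 - \frac{3}{k}$ ($o{\left(k \right)} = -2 + \frac{-5 - -2}{k} = -2 + \frac{-5 + 2}{k} = -2 - \frac{3}{k}$)
$G{\left(y,j \right)} = 0$ ($G{\left(y,j \right)} = 0 \frac{j - 5}{y + y} \left(-5\right) = 0 \frac{-5 + j}{2 y} \left(-5\right) = 0 \left(-5\right) = 0$)
$G^{2}{\left(-2,o{\left(1 \right)} \right)} = 0^{2} = 0$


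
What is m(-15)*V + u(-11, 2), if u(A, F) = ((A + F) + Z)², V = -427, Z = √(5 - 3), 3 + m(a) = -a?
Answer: -5124 + (9 - √2)² ≈ -5066.5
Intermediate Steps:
m(a) = -3 - a
Z = √2 ≈ 1.4142
u(A, F) = (A + F + √2)² (u(A, F) = ((A + F) + √2)² = (A + F + √2)²)
m(-15)*V + u(-11, 2) = (-3 - 1*(-15))*(-427) + (-11 + 2 + √2)² = (-3 + 15)*(-427) + (-9 + √2)² = 12*(-427) + (-9 + √2)² = -5124 + (-9 + √2)²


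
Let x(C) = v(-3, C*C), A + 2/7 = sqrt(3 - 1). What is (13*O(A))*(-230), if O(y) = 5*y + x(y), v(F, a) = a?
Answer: -95680/49 - 92690*sqrt(2)/7 ≈ -20679.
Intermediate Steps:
A = -2/7 + sqrt(2) (A = -2/7 + sqrt(3 - 1) = -2/7 + sqrt(2) ≈ 1.1285)
x(C) = C**2 (x(C) = C*C = C**2)
O(y) = y**2 + 5*y (O(y) = 5*y + y**2 = y**2 + 5*y)
(13*O(A))*(-230) = (13*((-2/7 + sqrt(2))*(5 + (-2/7 + sqrt(2)))))*(-230) = (13*((-2/7 + sqrt(2))*(33/7 + sqrt(2))))*(-230) = (13*(-2/7 + sqrt(2))*(33/7 + sqrt(2)))*(-230) = -2990*(-2/7 + sqrt(2))*(33/7 + sqrt(2))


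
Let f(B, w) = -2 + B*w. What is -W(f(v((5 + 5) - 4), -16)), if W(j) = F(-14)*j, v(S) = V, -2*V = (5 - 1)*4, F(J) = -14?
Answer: 1764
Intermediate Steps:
V = -8 (V = -(5 - 1)*4/2 = -2*4 = -1/2*16 = -8)
v(S) = -8
W(j) = -14*j
-W(f(v((5 + 5) - 4), -16)) = -(-14)*(-2 - 8*(-16)) = -(-14)*(-2 + 128) = -(-14)*126 = -1*(-1764) = 1764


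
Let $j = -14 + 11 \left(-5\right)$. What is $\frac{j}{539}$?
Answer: $- \frac{69}{539} \approx -0.12801$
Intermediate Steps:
$j = -69$ ($j = -14 - 55 = -69$)
$\frac{j}{539} = - \frac{69}{539}$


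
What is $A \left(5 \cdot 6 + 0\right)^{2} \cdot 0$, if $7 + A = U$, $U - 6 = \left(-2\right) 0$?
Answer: $0$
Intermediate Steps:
$U = 6$ ($U = 6 - 0 = 6 + 0 = 6$)
$A = -1$ ($A = -7 + 6 = -1$)
$A \left(5 \cdot 6 + 0\right)^{2} \cdot 0 = - \left(5 \cdot 6 + 0\right)^{2} \cdot 0 = - \left(30 + 0\right)^{2} \cdot 0 = - 30^{2} \cdot 0 = \left(-1\right) 900 \cdot 0 = \left(-900\right) 0 = 0$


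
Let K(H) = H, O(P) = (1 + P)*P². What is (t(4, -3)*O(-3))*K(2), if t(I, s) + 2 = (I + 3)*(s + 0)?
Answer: 828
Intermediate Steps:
t(I, s) = -2 + s*(3 + I) (t(I, s) = -2 + (I + 3)*(s + 0) = -2 + (3 + I)*s = -2 + s*(3 + I))
O(P) = P²*(1 + P)
(t(4, -3)*O(-3))*K(2) = ((-2 + 3*(-3) + 4*(-3))*((-3)²*(1 - 3)))*2 = ((-2 - 9 - 12)*(9*(-2)))*2 = -23*(-18)*2 = 414*2 = 828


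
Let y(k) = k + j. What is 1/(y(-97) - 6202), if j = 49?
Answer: -1/6250 ≈ -0.00016000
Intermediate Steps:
y(k) = 49 + k (y(k) = k + 49 = 49 + k)
1/(y(-97) - 6202) = 1/((49 - 97) - 6202) = 1/(-48 - 6202) = 1/(-6250) = -1/6250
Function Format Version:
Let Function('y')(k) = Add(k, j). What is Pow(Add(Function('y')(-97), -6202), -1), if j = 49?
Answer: Rational(-1, 6250) ≈ -0.00016000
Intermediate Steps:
Function('y')(k) = Add(49, k) (Function('y')(k) = Add(k, 49) = Add(49, k))
Pow(Add(Function('y')(-97), -6202), -1) = Pow(Add(Add(49, -97), -6202), -1) = Pow(Add(-48, -6202), -1) = Pow(-6250, -1) = Rational(-1, 6250)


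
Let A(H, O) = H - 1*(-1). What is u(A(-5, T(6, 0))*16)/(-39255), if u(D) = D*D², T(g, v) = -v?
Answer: 262144/39255 ≈ 6.6780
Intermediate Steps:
A(H, O) = 1 + H (A(H, O) = H + 1 = 1 + H)
u(D) = D³
u(A(-5, T(6, 0))*16)/(-39255) = ((1 - 5)*16)³/(-39255) = (-4*16)³*(-1/39255) = (-64)³*(-1/39255) = -262144*(-1/39255) = 262144/39255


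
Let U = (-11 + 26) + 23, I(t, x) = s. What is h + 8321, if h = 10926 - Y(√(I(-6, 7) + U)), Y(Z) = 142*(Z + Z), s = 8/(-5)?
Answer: 19247 - 284*√910/5 ≈ 17534.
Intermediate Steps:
s = -8/5 (s = 8*(-⅕) = -8/5 ≈ -1.6000)
I(t, x) = -8/5
U = 38 (U = 15 + 23 = 38)
Y(Z) = 284*Z (Y(Z) = 142*(2*Z) = 284*Z)
h = 10926 - 284*√910/5 (h = 10926 - 284*√(-8/5 + 38) = 10926 - 284*√(182/5) = 10926 - 284*√910/5 ≈ 9212.6)
h + 8321 = (10926 - 284*√910/5) + 8321 = 19247 - 284*√910/5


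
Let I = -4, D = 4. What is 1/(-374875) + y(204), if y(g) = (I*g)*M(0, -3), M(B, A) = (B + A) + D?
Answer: -305898001/374875 ≈ -816.00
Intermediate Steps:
M(B, A) = 4 + A + B (M(B, A) = (B + A) + 4 = (A + B) + 4 = 4 + A + B)
y(g) = -4*g (y(g) = (-4*g)*(4 - 3 + 0) = -4*g*1 = -4*g)
1/(-374875) + y(204) = 1/(-374875) - 4*204 = -1/374875 - 816 = -305898001/374875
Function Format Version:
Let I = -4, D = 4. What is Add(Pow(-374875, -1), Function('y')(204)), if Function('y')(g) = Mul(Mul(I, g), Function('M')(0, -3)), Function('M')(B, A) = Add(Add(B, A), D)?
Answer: Rational(-305898001, 374875) ≈ -816.00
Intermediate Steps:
Function('M')(B, A) = Add(4, A, B) (Function('M')(B, A) = Add(Add(B, A), 4) = Add(Add(A, B), 4) = Add(4, A, B))
Function('y')(g) = Mul(-4, g) (Function('y')(g) = Mul(Mul(-4, g), Add(4, -3, 0)) = Mul(Mul(-4, g), 1) = Mul(-4, g))
Add(Pow(-374875, -1), Function('y')(204)) = Add(Pow(-374875, -1), Mul(-4, 204)) = Add(Rational(-1, 374875), -816) = Rational(-305898001, 374875)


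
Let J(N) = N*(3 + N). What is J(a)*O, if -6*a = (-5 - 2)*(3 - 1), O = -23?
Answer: -2576/9 ≈ -286.22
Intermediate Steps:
a = 7/3 (a = -(-5 - 2)*(3 - 1)/6 = -(-7)*2/6 = -⅙*(-14) = 7/3 ≈ 2.3333)
J(a)*O = (7*(3 + 7/3)/3)*(-23) = ((7/3)*(16/3))*(-23) = (112/9)*(-23) = -2576/9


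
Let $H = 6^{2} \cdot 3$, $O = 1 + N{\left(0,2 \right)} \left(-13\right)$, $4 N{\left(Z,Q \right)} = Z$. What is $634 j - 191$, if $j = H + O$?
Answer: $68915$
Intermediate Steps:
$N{\left(Z,Q \right)} = \frac{Z}{4}$
$O = 1$ ($O = 1 + \frac{1}{4} \cdot 0 \left(-13\right) = 1 + 0 \left(-13\right) = 1 + 0 = 1$)
$H = 108$ ($H = 36 \cdot 3 = 108$)
$j = 109$ ($j = 108 + 1 = 109$)
$634 j - 191 = 634 \cdot 109 - 191 = 69106 - 191 = 68915$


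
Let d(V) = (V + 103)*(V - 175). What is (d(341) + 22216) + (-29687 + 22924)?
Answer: 89157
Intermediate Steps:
d(V) = (-175 + V)*(103 + V) (d(V) = (103 + V)*(-175 + V) = (-175 + V)*(103 + V))
(d(341) + 22216) + (-29687 + 22924) = ((-18025 + 341² - 72*341) + 22216) + (-29687 + 22924) = ((-18025 + 116281 - 24552) + 22216) - 6763 = (73704 + 22216) - 6763 = 95920 - 6763 = 89157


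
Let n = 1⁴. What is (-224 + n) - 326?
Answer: -549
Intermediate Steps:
n = 1
(-224 + n) - 326 = (-224 + 1) - 326 = -223 - 326 = -549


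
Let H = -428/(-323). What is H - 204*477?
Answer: -31430056/323 ≈ -97307.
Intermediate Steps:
H = 428/323 (H = -428*(-1/323) = 428/323 ≈ 1.3251)
H - 204*477 = 428/323 - 204*477 = 428/323 - 97308 = -31430056/323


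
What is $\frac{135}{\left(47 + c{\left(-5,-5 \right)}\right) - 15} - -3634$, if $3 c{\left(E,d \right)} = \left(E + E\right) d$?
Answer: $\frac{530969}{146} \approx 3636.8$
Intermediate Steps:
$c{\left(E,d \right)} = \frac{2 E d}{3}$ ($c{\left(E,d \right)} = \frac{\left(E + E\right) d}{3} = \frac{2 E d}{3}$)
$\frac{135}{\left(47 + c{\left(-5,-5 \right)}\right) - 15} - -3634 = \frac{135}{\left(47 + \frac{2}{3} \left(-5\right) \left(-5\right)\right) - 15} - -3634 = \frac{135}{\left(47 + \frac{50}{3}\right) - 15} + 3634 = \frac{135}{\frac{191}{3} - 15} + 3634 = \frac{135}{\frac{146}{3}} + 3634 = 135 \cdot \frac{3}{146} + 3634 = \frac{405}{146} + 3634 = \frac{530969}{146}$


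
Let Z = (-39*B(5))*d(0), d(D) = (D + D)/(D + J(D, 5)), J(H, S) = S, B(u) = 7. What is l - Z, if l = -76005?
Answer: -76005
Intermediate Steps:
d(D) = 2*D/(5 + D) (d(D) = (D + D)/(D + 5) = (2*D)/(5 + D) = 2*D/(5 + D))
Z = 0 (Z = (-39*7)*(2*0/(5 + 0)) = -546*0/5 = -273*0 = 0)
l - Z = -76005 - 1*0 = -76005 + 0 = -76005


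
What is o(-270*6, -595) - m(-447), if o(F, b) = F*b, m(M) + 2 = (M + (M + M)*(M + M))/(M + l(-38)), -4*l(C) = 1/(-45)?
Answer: 77698373038/80459 ≈ 9.6569e+5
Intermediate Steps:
l(C) = 1/180 (l(C) = -¼/(-45) = -¼*(-1/45) = 1/180)
m(M) = -2 + (M + 4*M²)/(1/180 + M) (m(M) = -2 + (M + (M + M)*(M + M))/(M + 1/180) = -2 + (M + (2*M)*(2*M))/(1/180 + M) = -2 + (M + 4*M²)/(1/180 + M))
o(-270*6, -595) - m(-447) = -270*6*(-595) - 2*(-1 - 90*(-447) + 360*(-447)²)/(1 + 180*(-447)) = -1620*(-595) - 2*(-1 + 40230 + 360*199809)/(1 - 80460) = 963900 - 2*(-1 + 40230 + 71931240)/(-80459) = 963900 - 2*(-1)*71971469/80459 = 963900 - 1*(-143942938/80459) = 963900 + 143942938/80459 = 77698373038/80459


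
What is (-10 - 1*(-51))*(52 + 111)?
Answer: 6683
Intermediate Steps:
(-10 - 1*(-51))*(52 + 111) = (-10 + 51)*163 = 41*163 = 6683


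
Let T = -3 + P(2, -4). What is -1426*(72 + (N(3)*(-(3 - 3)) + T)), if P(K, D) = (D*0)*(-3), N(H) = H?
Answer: -98394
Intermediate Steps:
P(K, D) = 0 (P(K, D) = 0*(-3) = 0)
T = -3 (T = -3 + 0 = -3)
-1426*(72 + (N(3)*(-(3 - 3)) + T)) = -1426*(72 + (3*(-(3 - 3)) - 3)) = -1426*(72 + (3*(-1*0) - 3)) = -1426*(72 + (3*0 - 3)) = -1426*(72 + (0 - 3)) = -1426*(72 - 3) = -1426*69 = -98394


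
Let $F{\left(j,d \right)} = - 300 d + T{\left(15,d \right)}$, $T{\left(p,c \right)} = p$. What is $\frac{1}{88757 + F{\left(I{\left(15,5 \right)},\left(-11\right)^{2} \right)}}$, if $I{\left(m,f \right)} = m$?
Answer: $\frac{1}{52472} \approx 1.9058 \cdot 10^{-5}$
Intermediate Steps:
$F{\left(j,d \right)} = 15 - 300 d$ ($F{\left(j,d \right)} = - 300 d + 15 = 15 - 300 d$)
$\frac{1}{88757 + F{\left(I{\left(15,5 \right)},\left(-11\right)^{2} \right)}} = \frac{1}{88757 + \left(15 - 300 \left(-11\right)^{2}\right)} = \frac{1}{88757 + \left(15 - 36300\right)} = \frac{1}{88757 - 36285} = \frac{1}{52472}$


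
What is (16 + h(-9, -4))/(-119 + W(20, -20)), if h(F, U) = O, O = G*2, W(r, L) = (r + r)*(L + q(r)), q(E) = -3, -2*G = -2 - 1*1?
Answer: -19/1039 ≈ -0.018287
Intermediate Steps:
G = 3/2 (G = -(-2 - 1*1)/2 = -(-2 - 1)/2 = -½*(-3) = 3/2 ≈ 1.5000)
W(r, L) = 2*r*(-3 + L) (W(r, L) = (r + r)*(L - 3) = (2*r)*(-3 + L) = 2*r*(-3 + L))
O = 3 (O = (3/2)*2 = 3)
h(F, U) = 3
(16 + h(-9, -4))/(-119 + W(20, -20)) = (16 + 3)/(-119 + 2*20*(-3 - 20)) = 19/(-119 + 2*20*(-23)) = 19/(-119 - 920) = 19/(-1039) = 19*(-1/1039) = -19/1039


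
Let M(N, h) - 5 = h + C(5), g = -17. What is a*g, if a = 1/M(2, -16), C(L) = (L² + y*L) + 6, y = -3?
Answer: -17/5 ≈ -3.4000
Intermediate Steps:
C(L) = 6 + L² - 3*L (C(L) = (L² - 3*L) + 6 = 6 + L² - 3*L)
M(N, h) = 21 + h (M(N, h) = 5 + (h + (6 + 5² - 3*5)) = 5 + (h + (6 + 25 - 15)) = 5 + (h + 16) = 5 + (16 + h) = 21 + h)
a = ⅕ (a = 1/(21 - 16) = 1/5 = ⅕ ≈ 0.20000)
a*g = (⅕)*(-17) = -17/5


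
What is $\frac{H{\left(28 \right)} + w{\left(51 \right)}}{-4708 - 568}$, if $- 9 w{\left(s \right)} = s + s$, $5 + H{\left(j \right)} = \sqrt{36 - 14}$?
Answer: $\frac{49}{15828} - \frac{\sqrt{22}}{5276} \approx 0.0022068$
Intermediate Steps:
$H{\left(j \right)} = -5 + \sqrt{22}$ ($H{\left(j \right)} = -5 + \sqrt{36 - 14} = -5 + \sqrt{22}$)
$w{\left(s \right)} = - \frac{2 s}{9}$ ($w{\left(s \right)} = - \frac{s + s}{9} = - \frac{2 s}{9}$)
$\frac{H{\left(28 \right)} + w{\left(51 \right)}}{-4708 - 568} = \frac{\left(-5 + \sqrt{22}\right) - \frac{34}{3}}{-4708 - 568} = \frac{\left(-5 + \sqrt{22}\right) - \frac{34}{3}}{-5276} = \left(- \frac{49}{3} + \sqrt{22}\right) \left(- \frac{1}{5276}\right) = \frac{49}{15828} - \frac{\sqrt{22}}{5276}$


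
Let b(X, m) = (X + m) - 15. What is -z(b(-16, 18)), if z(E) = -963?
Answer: 963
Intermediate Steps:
b(X, m) = -15 + X + m
-z(b(-16, 18)) = -1*(-963) = 963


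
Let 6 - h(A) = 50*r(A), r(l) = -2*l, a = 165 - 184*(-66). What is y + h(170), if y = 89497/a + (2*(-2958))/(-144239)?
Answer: 30206077871933/1775437851 ≈ 17013.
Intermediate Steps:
a = 12309 (a = 165 + 12144 = 12309)
h(A) = 6 + 100*A (h(A) = 6 - 50*(-2*A) = 6 - (-100)*A = 6 + 100*A)
y = 12981777827/1775437851 (y = 89497/12309 + (2*(-2958))/(-144239) = 89497*(1/12309) - 5916*(-1/144239) = 89497/12309 + 5916/144239 = 12981777827/1775437851 ≈ 7.3119)
y + h(170) = 12981777827/1775437851 + (6 + 100*170) = 12981777827/1775437851 + (6 + 17000) = 12981777827/1775437851 + 17006 = 30206077871933/1775437851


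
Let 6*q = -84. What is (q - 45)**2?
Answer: 3481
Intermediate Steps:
q = -14 (q = (1/6)*(-84) = -14)
(q - 45)**2 = (-14 - 45)**2 = (-59)**2 = 3481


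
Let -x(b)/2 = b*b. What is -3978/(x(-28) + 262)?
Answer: 1989/653 ≈ 3.0459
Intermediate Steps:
x(b) = -2*b² (x(b) = -2*b*b = -2*b²)
-3978/(x(-28) + 262) = -3978/(-2*(-28)² + 262) = -3978/(-2*784 + 262) = -3978/(-1568 + 262) = -3978/(-1306) = -3978*(-1/1306) = 1989/653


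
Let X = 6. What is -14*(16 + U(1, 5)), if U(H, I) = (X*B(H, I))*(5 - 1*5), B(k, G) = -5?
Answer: -224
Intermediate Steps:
U(H, I) = 0 (U(H, I) = (6*(-5))*(5 - 1*5) = -30*(5 - 5) = -30*0 = 0)
-14*(16 + U(1, 5)) = -14*(16 + 0) = -14*16 = -224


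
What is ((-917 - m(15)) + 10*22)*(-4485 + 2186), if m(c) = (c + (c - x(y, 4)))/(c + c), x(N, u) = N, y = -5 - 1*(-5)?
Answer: 1604702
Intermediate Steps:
y = 0 (y = -5 + 5 = 0)
m(c) = 1 (m(c) = (c + (c - 1*0))/(c + c) = (c + (c + 0))/((2*c)) = (c + c)*(1/(2*c)) = (2*c)*(1/(2*c)) = 1)
((-917 - m(15)) + 10*22)*(-4485 + 2186) = ((-917 - 1*1) + 10*22)*(-4485 + 2186) = ((-917 - 1) + 220)*(-2299) = (-918 + 220)*(-2299) = -698*(-2299) = 1604702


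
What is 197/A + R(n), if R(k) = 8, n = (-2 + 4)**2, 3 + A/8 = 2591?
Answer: 165829/20704 ≈ 8.0095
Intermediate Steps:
A = 20704 (A = -24 + 8*2591 = -24 + 20728 = 20704)
n = 4 (n = 2**2 = 4)
197/A + R(n) = 197/20704 + 8 = 165829/20704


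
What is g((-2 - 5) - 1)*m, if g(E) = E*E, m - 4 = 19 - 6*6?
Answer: -832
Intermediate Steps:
m = -13 (m = 4 + (19 - 6*6) = 4 + (19 - 36) = 4 - 17 = -13)
g(E) = E²
g((-2 - 5) - 1)*m = ((-2 - 5) - 1)²*(-13) = (-7 - 1)²*(-13) = (-8)²*(-13) = 64*(-13) = -832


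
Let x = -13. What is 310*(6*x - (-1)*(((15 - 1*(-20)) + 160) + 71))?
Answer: 58280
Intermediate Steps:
310*(6*x - (-1)*(((15 - 1*(-20)) + 160) + 71)) = 310*(6*(-13) - (-1)*(((15 - 1*(-20)) + 160) + 71)) = 310*(-78 - (-1)*(((15 + 20) + 160) + 71)) = 310*(-78 - (-1)*((35 + 160) + 71)) = 310*(-78 - (-1)*(195 + 71)) = 310*(-78 - (-1)*266) = 310*(-78 - 1*(-266)) = 310*(-78 + 266) = 310*188 = 58280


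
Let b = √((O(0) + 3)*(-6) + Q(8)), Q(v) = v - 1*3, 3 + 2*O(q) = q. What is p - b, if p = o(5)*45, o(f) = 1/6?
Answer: 15/2 - 2*I ≈ 7.5 - 2.0*I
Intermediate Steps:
O(q) = -3/2 + q/2
o(f) = ⅙
Q(v) = -3 + v (Q(v) = v - 3 = -3 + v)
b = 2*I (b = √(((-3/2 + (½)*0) + 3)*(-6) + (-3 + 8)) = √(((-3/2 + 0) + 3)*(-6) + 5) = √((-3/2 + 3)*(-6) + 5) = √((3/2)*(-6) + 5) = √(-9 + 5) = √(-4) = 2*I ≈ 2.0*I)
p = 15/2 (p = (⅙)*45 = 15/2 ≈ 7.5000)
p - b = 15/2 - 2*I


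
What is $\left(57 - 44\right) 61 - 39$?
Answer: $754$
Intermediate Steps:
$\left(57 - 44\right) 61 - 39 = 13 \cdot 61 - 39 = 793 - 39 = 754$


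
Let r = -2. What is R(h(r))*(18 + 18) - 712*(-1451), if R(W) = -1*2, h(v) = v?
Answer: 1033040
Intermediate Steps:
R(W) = -2
R(h(r))*(18 + 18) - 712*(-1451) = -2*(18 + 18) - 712*(-1451) = -2*36 + 1033112 = -72 + 1033112 = 1033040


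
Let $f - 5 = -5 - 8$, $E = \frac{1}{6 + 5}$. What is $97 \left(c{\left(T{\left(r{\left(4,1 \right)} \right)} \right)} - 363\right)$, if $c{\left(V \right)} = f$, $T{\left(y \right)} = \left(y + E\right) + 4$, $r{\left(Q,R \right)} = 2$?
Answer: $-35987$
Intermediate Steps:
$E = \frac{1}{11} \approx 0.090909$
$T{\left(y \right)} = \frac{45}{11} + y$ ($T{\left(y \right)} = \left(y + \frac{1}{11}\right) + 4 = \left(\frac{1}{11} + y\right) + 4 = \frac{45}{11} + y$)
$f = -8$ ($f = 5 - 13 = -8$)
$c{\left(V \right)} = -8$
$97 \left(c{\left(T{\left(r{\left(4,1 \right)} \right)} \right)} - 363\right) = 97 \left(-8 - 363\right) = 97 \left(-371\right) = -35987$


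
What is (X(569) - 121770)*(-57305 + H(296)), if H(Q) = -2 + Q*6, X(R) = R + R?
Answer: 6698815592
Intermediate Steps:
X(R) = 2*R
H(Q) = -2 + 6*Q
(X(569) - 121770)*(-57305 + H(296)) = (2*569 - 121770)*(-57305 + (-2 + 6*296)) = (1138 - 121770)*(-57305 + (-2 + 1776)) = -120632*(-57305 + 1774) = -120632*(-55531) = 6698815592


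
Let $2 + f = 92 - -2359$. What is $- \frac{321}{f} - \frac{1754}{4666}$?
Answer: $- \frac{2896666}{5713517} \approx -0.50698$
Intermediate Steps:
$f = 2449$ ($f = -2 + \left(92 - -2359\right) = -2 + \left(92 + 2359\right) = -2 + 2451 = 2449$)
$- \frac{321}{f} - \frac{1754}{4666} = - \frac{321}{2449} - \frac{1754}{4666} = \left(-321\right) \frac{1}{2449} - \frac{877}{2333} = - \frac{321}{2449} - \frac{877}{2333} = - \frac{2896666}{5713517}$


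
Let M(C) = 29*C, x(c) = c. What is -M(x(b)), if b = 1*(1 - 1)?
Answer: 0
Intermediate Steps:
b = 0 (b = 1*0 = 0)
-M(x(b)) = -29*0 = -1*0 = 0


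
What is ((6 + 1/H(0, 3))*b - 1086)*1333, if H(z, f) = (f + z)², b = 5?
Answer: -12662167/9 ≈ -1.4069e+6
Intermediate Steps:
((6 + 1/H(0, 3))*b - 1086)*1333 = ((6 + 1/((3 + 0)²))*5 - 1086)*1333 = ((6 + 1/(3²))*5 - 1086)*1333 = ((6 + 1/9)*5 - 1086)*1333 = ((6 + ⅑)*5 - 1086)*1333 = ((55/9)*5 - 1086)*1333 = (275/9 - 1086)*1333 = -9499/9*1333 = -12662167/9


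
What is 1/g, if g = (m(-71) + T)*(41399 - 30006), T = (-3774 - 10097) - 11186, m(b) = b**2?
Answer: -1/228042288 ≈ -4.3852e-9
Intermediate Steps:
T = -25057 (T = -13871 - 11186 = -25057)
g = -228042288 (g = ((-71)**2 - 25057)*(41399 - 30006) = (5041 - 25057)*11393 = -20016*11393 = -228042288)
1/g = 1/(-228042288) = -1/228042288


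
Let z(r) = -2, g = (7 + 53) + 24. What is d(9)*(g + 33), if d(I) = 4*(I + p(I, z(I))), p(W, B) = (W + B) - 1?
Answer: 7020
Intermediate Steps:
g = 84 (g = 60 + 24 = 84)
p(W, B) = -1 + B + W (p(W, B) = (B + W) - 1 = -1 + B + W)
d(I) = -12 + 8*I (d(I) = 4*(I + (-1 - 2 + I)) = 4*(I + (-3 + I)) = 4*(-3 + 2*I) = -12 + 8*I)
d(9)*(g + 33) = (-12 + 8*9)*(84 + 33) = (-12 + 72)*117 = 60*117 = 7020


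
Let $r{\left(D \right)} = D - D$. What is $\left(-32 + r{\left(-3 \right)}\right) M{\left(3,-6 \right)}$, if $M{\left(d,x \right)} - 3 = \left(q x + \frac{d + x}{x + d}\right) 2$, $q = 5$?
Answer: $1760$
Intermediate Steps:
$r{\left(D \right)} = 0$
$M{\left(d,x \right)} = 5 + 10 x$ ($M{\left(d,x \right)} = 3 + \left(5 x + \frac{d + x}{x + d}\right) 2 = 3 + \left(5 x + \frac{d + x}{d + x}\right) 2 = 3 + \left(5 x + 1\right) 2 = 3 + \left(1 + 5 x\right) 2 = 3 + \left(2 + 10 x\right) = 5 + 10 x$)
$\left(-32 + r{\left(-3 \right)}\right) M{\left(3,-6 \right)} = \left(-32 + 0\right) \left(5 + 10 \left(-6\right)\right) = - 32 \left(5 - 60\right) = \left(-32\right) \left(-55\right) = 1760$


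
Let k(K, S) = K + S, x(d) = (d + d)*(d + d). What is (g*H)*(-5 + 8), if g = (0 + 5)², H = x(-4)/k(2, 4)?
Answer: 800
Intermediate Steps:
x(d) = 4*d² (x(d) = (2*d)*(2*d) = 4*d²)
H = 32/3 (H = (4*(-4)²)/(2 + 4) = (4*16)/6 = 64*(⅙) = 32/3 ≈ 10.667)
g = 25 (g = 5² = 25)
(g*H)*(-5 + 8) = (25*(32/3))*(-5 + 8) = (800/3)*3 = 800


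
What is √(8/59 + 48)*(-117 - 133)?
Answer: -500*√41890/59 ≈ -1734.5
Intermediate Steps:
√(8/59 + 48)*(-117 - 133) = √(8*(1/59) + 48)*(-250) = √(8/59 + 48)*(-250) = √(2840/59)*(-250) = (2*√41890/59)*(-250) = -500*√41890/59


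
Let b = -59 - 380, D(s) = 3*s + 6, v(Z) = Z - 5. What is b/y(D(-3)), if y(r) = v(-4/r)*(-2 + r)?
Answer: -1317/55 ≈ -23.945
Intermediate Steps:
v(Z) = -5 + Z
D(s) = 6 + 3*s
y(r) = (-5 - 4/r)*(-2 + r)
b = -439
b/y(D(-3)) = -439/(6 - 5*(6 + 3*(-3)) + 8/(6 + 3*(-3))) = -439/(6 - 5*(6 - 9) + 8/(6 - 9)) = -439/(6 - 5*(-3) + 8/(-3)) = -439/(6 + 15 + 8*(-1/3)) = -439/(6 + 15 - 8/3) = -439/55/3 = -439*3/55 = -1317/55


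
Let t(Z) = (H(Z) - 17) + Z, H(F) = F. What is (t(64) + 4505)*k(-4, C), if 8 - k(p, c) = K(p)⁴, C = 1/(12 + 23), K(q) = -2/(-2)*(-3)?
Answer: -336968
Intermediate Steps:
K(q) = -3 (K(q) = -2*(-½)*(-3) = 1*(-3) = -3)
t(Z) = -17 + 2*Z (t(Z) = (Z - 17) + Z = (-17 + Z) + Z = -17 + 2*Z)
C = 1/35 ≈ 0.028571
k(p, c) = -73 (k(p, c) = 8 - 1*(-3)⁴ = 8 - 1*81 = 8 - 81 = -73)
(t(64) + 4505)*k(-4, C) = ((-17 + 2*64) + 4505)*(-73) = ((-17 + 128) + 4505)*(-73) = (111 + 4505)*(-73) = 4616*(-73) = -336968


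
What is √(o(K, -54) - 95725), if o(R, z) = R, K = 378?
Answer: I*√95347 ≈ 308.78*I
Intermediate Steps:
√(o(K, -54) - 95725) = √(378 - 95725) = √(-95347) = I*√95347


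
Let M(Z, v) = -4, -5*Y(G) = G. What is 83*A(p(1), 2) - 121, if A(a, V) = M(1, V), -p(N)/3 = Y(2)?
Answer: -453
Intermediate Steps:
Y(G) = -G/5
p(N) = 6/5 (p(N) = -(-3)*2/5 = -3*(-⅖) = 6/5)
A(a, V) = -4
83*A(p(1), 2) - 121 = 83*(-4) - 121 = -332 - 121 = -453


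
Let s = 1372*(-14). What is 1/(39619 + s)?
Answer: 1/20411 ≈ 4.8993e-5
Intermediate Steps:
s = -19208
1/(39619 + s) = 1/(39619 - 19208) = 1/20411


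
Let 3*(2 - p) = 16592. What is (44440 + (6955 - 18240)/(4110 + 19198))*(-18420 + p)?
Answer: -37208908149905/34962 ≈ -1.0643e+9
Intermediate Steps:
p = -16586/3 (p = 2 - ⅓*16592 = 2 - 16592/3 = -16586/3 ≈ -5528.7)
(44440 + (6955 - 18240)/(4110 + 19198))*(-18420 + p) = (44440 + (6955 - 18240)/(4110 + 19198))*(-18420 - 16586/3) = (44440 - 11285/23308)*(-71846/3) = (1035796235/23308)*(-71846/3) = -37208908149905/34962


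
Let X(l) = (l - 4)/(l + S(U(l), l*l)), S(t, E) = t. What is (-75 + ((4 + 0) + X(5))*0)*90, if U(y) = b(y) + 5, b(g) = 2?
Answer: -6750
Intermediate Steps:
U(y) = 7 (U(y) = 2 + 5 = 7)
X(l) = (-4 + l)/(7 + l) (X(l) = (l - 4)/(l + 7) = (-4 + l)/(7 + l))
(-75 + ((4 + 0) + X(5))*0)*90 = (-75 + ((4 + 0) + (-4 + 5)/(7 + 5))*0)*90 = (-75 + (4 + 1/12)*0)*90 = (-75 + (49/12)*0)*90 = (-75 + 0)*90 = -75*90 = -6750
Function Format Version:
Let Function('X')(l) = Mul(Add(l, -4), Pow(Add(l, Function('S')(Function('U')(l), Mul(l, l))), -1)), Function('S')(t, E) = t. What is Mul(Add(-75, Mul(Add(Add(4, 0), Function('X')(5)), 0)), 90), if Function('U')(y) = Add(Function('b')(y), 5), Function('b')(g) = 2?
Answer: -6750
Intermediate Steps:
Function('U')(y) = 7 (Function('U')(y) = Add(2, 5) = 7)
Function('X')(l) = Mul(Pow(Add(7, l), -1), Add(-4, l)) (Function('X')(l) = Mul(Add(l, -4), Pow(Add(l, 7), -1)) = Mul(Add(-4, l), Pow(Add(7, l), -1)) = Mul(Pow(Add(7, l), -1), Add(-4, l)))
Mul(Add(-75, Mul(Add(Add(4, 0), Function('X')(5)), 0)), 90) = Mul(Add(-75, Mul(Add(Add(4, 0), Mul(Pow(Add(7, 5), -1), Add(-4, 5))), 0)), 90) = Mul(Add(-75, Mul(Add(4, Mul(Pow(12, -1), 1)), 0)), 90) = Mul(Add(-75, Mul(Add(4, Mul(Rational(1, 12), 1)), 0)), 90) = Mul(Add(-75, Mul(Add(4, Rational(1, 12)), 0)), 90) = Mul(Add(-75, Mul(Rational(49, 12), 0)), 90) = Mul(Add(-75, 0), 90) = Mul(-75, 90) = -6750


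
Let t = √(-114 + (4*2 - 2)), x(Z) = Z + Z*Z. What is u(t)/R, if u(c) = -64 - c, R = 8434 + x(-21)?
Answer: -32/4427 - 3*I*√3/4427 ≈ -0.0072284 - 0.0011737*I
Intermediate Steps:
x(Z) = Z + Z²
R = 8854 (R = 8434 - 21*(1 - 21) = 8434 - 21*(-20) = 8434 + 420 = 8854)
t = 6*I*√3 (t = √(-114 + (8 - 2)) = √(-114 + 6) = √(-108) = 6*I*√3 ≈ 10.392*I)
u(t)/R = (-64 - 6*I*√3)/8854 = (-64 - 6*I*√3)*(1/8854) = -32/4427 - 3*I*√3/4427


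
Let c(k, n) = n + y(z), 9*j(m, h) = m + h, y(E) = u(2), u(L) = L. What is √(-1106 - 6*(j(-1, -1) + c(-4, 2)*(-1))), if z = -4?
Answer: I*√9726/3 ≈ 32.873*I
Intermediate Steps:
y(E) = 2
j(m, h) = h/9 + m/9 (j(m, h) = (m + h)/9 = (h + m)/9 = h/9 + m/9)
c(k, n) = 2 + n (c(k, n) = n + 2 = 2 + n)
√(-1106 - 6*(j(-1, -1) + c(-4, 2)*(-1))) = √(-1106 - 6*(((⅑)*(-1) + (⅑)*(-1)) + (2 + 2)*(-1))) = √(-1106 - 6*((-⅑ - ⅑) + 4*(-1))) = √(-1106 - 6*(-2/9 - 4)) = √(-1106 - 6*(-38/9)) = √(-1106 + 76/3) = √(-3242/3) = I*√9726/3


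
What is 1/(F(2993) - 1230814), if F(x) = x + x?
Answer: -1/1224828 ≈ -8.1644e-7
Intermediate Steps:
F(x) = 2*x
1/(F(2993) - 1230814) = 1/(2*2993 - 1230814) = 1/(5986 - 1230814) = 1/(-1224828) = -1/1224828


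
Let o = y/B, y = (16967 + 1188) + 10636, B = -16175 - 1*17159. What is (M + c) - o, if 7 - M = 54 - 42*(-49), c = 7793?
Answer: 27090369/4762 ≈ 5688.9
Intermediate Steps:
B = -33334 (B = -16175 - 17159 = -33334)
M = -2105 (M = 7 - (54 - 42*(-49)) = 7 - (54 + 2058) = 7 - 1*2112 = 7 - 2112 = -2105)
y = 28791 (y = 18155 + 10636 = 28791)
o = -4113/4762 (o = 28791/(-33334) = 28791*(-1/33334) = -4113/4762 ≈ -0.86371)
(M + c) - o = (-2105 + 7793) - 1*(-4113/4762) = 5688 + 4113/4762 = 27090369/4762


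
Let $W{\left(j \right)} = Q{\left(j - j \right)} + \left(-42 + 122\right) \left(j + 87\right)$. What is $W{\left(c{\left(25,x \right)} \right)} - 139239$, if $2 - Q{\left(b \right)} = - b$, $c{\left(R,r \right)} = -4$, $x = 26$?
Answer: $-132597$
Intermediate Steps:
$Q{\left(b \right)} = 2 + b$ ($Q{\left(b \right)} = 2 - - b = 2 + b$)
$W{\left(j \right)} = 6962 + 80 j$ ($W{\left(j \right)} = \left(2 + \left(j - j\right)\right) + \left(-42 + 122\right) \left(j + 87\right) = \left(2 + 0\right) + 80 \left(87 + j\right) = 2 + \left(6960 + 80 j\right) = 6962 + 80 j$)
$W{\left(c{\left(25,x \right)} \right)} - 139239 = \left(6962 + 80 \left(-4\right)\right) - 139239 = \left(6962 - 320\right) - 139239 = 6642 - 139239 = -132597$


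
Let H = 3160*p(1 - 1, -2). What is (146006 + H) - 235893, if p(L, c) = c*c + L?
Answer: -77247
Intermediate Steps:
p(L, c) = L + c² (p(L, c) = c² + L = L + c²)
H = 12640 (H = 3160*((1 - 1) + (-2)²) = 3160*(0 + 4) = 3160*4 = 12640)
(146006 + H) - 235893 = (146006 + 12640) - 235893 = 158646 - 235893 = -77247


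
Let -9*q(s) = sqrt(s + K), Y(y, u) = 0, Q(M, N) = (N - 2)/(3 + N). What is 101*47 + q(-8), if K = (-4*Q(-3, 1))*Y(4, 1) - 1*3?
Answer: 4747 - I*sqrt(11)/9 ≈ 4747.0 - 0.36851*I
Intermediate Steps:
Q(M, N) = (-2 + N)/(3 + N)
K = -3 (K = -4*(-2 + 1)/(3 + 1)*0 - 1*3 = -4*(-1)/4*0 - 3 = -(-1)*0 - 3 = -4*(-1/4)*0 - 3 = 1*0 - 3 = 0 - 3 = -3)
q(s) = -sqrt(-3 + s)/9 (q(s) = -sqrt(s - 3)/9 = -sqrt(-3 + s)/9)
101*47 + q(-8) = 101*47 - sqrt(-3 - 8)/9 = 4747 - I*sqrt(11)/9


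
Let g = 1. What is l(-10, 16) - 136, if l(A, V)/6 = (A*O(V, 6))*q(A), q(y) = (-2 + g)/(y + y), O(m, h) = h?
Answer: -154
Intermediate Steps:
q(y) = -1/(2*y) (q(y) = (-2 + 1)/(y + y) = -1/(2*y))
l(A, V) = -18 (l(A, V) = 6*((A*6)*(-1/(2*A))) = 6*((6*A)*(-1/(2*A))) = 6*(-3) = -18)
l(-10, 16) - 136 = -18 - 136 = -154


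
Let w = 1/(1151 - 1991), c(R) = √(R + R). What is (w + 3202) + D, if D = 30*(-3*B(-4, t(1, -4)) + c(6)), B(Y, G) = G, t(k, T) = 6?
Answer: 2236079/840 + 60*√3 ≈ 2765.9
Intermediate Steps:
c(R) = √2*√R (c(R) = √(2*R) = √2*√R)
w = -1/840 (w = 1/(-840) = -1/840 ≈ -0.0011905)
D = -540 + 60*√3 (D = 30*(-3*6 + √2*√6) = 30*(-18 + 2*√3) = -540 + 60*√3 ≈ -436.08)
(w + 3202) + D = (-1/840 + 3202) + (-540 + 60*√3) = 2689679/840 + (-540 + 60*√3) = 2236079/840 + 60*√3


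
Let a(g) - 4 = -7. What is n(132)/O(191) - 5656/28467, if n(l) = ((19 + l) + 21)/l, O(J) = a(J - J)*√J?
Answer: -5656/28467 - 43*√191/18909 ≈ -0.23011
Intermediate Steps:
a(g) = -3 (a(g) = 4 - 7 = -3)
O(J) = -3*√J
n(l) = (40 + l)/l
n(132)/O(191) - 5656/28467 = ((40 + 132)/132)/((-3*√191)) - 5656/28467 = ((1/132)*172)*(-√191/573) - 5656*1/28467 = 43*(-√191/573)/33 - 5656/28467 = -43*√191/18909 - 5656/28467 = -5656/28467 - 43*√191/18909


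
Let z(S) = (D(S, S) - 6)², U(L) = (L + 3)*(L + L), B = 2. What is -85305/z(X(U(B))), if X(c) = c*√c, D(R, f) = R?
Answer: -1416345/131044 - 21150*√5/32761 ≈ -12.252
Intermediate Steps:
U(L) = 2*L*(3 + L) (U(L) = (3 + L)*(2*L) = 2*L*(3 + L))
X(c) = c^(3/2)
z(S) = (-6 + S)² (z(S) = (S - 6)² = (-6 + S)²)
-85305/z(X(U(B))) = -85305/(-6 + (2*2*(3 + 2))^(3/2))² = -85305/(-6 + (2*2*5)^(3/2))² = -85305/(-6 + 20^(3/2))² = -85305/(-6 + 40*√5)²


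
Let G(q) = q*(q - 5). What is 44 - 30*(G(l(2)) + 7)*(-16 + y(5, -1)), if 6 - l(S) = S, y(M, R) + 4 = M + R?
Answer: 1484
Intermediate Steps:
y(M, R) = -4 + M + R (y(M, R) = -4 + (M + R) = -4 + M + R)
l(S) = 6 - S
G(q) = q*(-5 + q)
44 - 30*(G(l(2)) + 7)*(-16 + y(5, -1)) = 44 - 30*((6 - 1*2)*(-5 + (6 - 1*2)) + 7)*(-16 + (-4 + 5 - 1)) = 44 - 30*((6 - 2)*(-5 + (6 - 2)) + 7)*(-16 + 0) = 44 - 30*(4*(-5 + 4) + 7)*(-16) = 44 - 30*(4*(-1) + 7)*(-16) = 44 - 30*(-4 + 7)*(-16) = 44 - 90*(-16) = 44 - 30*(-48) = 44 + 1440 = 1484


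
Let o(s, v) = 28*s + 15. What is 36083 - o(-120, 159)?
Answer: 39428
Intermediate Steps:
o(s, v) = 15 + 28*s
36083 - o(-120, 159) = 36083 - (15 + 28*(-120)) = 36083 - (15 - 3360) = 36083 - 1*(-3345) = 36083 + 3345 = 39428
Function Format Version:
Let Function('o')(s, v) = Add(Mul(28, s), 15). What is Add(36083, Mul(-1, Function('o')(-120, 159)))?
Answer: 39428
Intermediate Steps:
Function('o')(s, v) = Add(15, Mul(28, s))
Add(36083, Mul(-1, Function('o')(-120, 159))) = Add(36083, Mul(-1, Add(15, Mul(28, -120)))) = Add(36083, Mul(-1, Add(15, -3360))) = Add(36083, Mul(-1, -3345)) = Add(36083, 3345) = 39428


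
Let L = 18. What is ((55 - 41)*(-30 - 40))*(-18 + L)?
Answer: 0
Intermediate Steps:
((55 - 41)*(-30 - 40))*(-18 + L) = ((55 - 41)*(-30 - 40))*(-18 + 18) = (14*(-70))*0 = -980*0 = 0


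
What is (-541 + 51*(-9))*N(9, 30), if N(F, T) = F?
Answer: -9000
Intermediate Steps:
(-541 + 51*(-9))*N(9, 30) = (-541 + 51*(-9))*9 = (-541 - 459)*9 = -1000*9 = -9000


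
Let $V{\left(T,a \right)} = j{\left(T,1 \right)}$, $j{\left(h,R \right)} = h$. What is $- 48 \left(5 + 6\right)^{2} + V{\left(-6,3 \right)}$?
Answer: $-5814$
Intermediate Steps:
$V{\left(T,a \right)} = T$
$- 48 \left(5 + 6\right)^{2} + V{\left(-6,3 \right)} = - 48 \left(5 + 6\right)^{2} - 6 = - 48 \cdot 11^{2} - 6 = \left(-48\right) 121 - 6 = -5808 - 6 = -5814$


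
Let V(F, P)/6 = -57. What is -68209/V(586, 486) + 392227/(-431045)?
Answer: 29267006771/147417390 ≈ 198.53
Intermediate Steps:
V(F, P) = -342 (V(F, P) = 6*(-57) = -342)
-68209/V(586, 486) + 392227/(-431045) = -68209/(-342) + 392227/(-431045) = -68209*(-1/342) + 392227*(-1/431045) = 68209/342 - 392227/431045 = 29267006771/147417390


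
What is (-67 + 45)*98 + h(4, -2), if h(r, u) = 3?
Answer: -2153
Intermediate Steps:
(-67 + 45)*98 + h(4, -2) = (-67 + 45)*98 + 3 = -22*98 + 3 = -2156 + 3 = -2153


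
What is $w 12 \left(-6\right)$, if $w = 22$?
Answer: $-1584$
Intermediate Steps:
$w 12 \left(-6\right) = 22 \cdot 12 \left(-6\right) = 264 \left(-6\right) = -1584$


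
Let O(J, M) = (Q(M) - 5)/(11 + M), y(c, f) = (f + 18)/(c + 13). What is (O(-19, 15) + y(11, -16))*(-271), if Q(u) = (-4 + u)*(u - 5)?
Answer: -174253/156 ≈ -1117.0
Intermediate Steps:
Q(u) = (-5 + u)*(-4 + u) (Q(u) = (-4 + u)*(-5 + u) = (-5 + u)*(-4 + u))
y(c, f) = (18 + f)/(13 + c)
O(J, M) = (15 + M² - 9*M)/(11 + M) (O(J, M) = ((20 + M² - 9*M) - 5)/(11 + M) = (15 + M² - 9*M)/(11 + M))
(O(-19, 15) + y(11, -16))*(-271) = ((15 + 15² - 9*15)/(11 + 15) + (18 - 16)/(13 + 11))*(-271) = ((15 + 225 - 135)/26 + 2/24)*(-271) = ((1/26)*105 + (1/24)*2)*(-271) = (105/26 + 1/12)*(-271) = (643/156)*(-271) = -174253/156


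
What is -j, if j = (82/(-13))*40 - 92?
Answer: 4476/13 ≈ 344.31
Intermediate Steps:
j = -4476/13 (j = (82*(-1/13))*40 - 92 = -82/13*40 - 92 = -3280/13 - 92 = -4476/13 ≈ -344.31)
-j = -1*(-4476/13) = 4476/13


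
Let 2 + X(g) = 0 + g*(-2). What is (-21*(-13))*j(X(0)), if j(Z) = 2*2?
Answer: 1092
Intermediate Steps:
X(g) = -2 - 2*g (X(g) = -2 + (0 + g*(-2)) = -2 + (0 - 2*g) = -2 - 2*g)
j(Z) = 4
(-21*(-13))*j(X(0)) = -21*(-13)*4 = 273*4 = 1092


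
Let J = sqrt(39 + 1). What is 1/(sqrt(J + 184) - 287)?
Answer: -1/(287 - sqrt(184 + 2*sqrt(10))) ≈ -0.0036603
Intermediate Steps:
J = 2*sqrt(10) (J = sqrt(40) = 2*sqrt(10) ≈ 6.3246)
1/(sqrt(J + 184) - 287) = 1/(sqrt(2*sqrt(10) + 184) - 287) = 1/(sqrt(184 + 2*sqrt(10)) - 287) = 1/(-287 + sqrt(184 + 2*sqrt(10)))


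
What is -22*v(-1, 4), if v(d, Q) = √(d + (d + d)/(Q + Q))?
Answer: -11*I*√5 ≈ -24.597*I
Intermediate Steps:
v(d, Q) = √(d + d/Q) (v(d, Q) = √(d + (2*d)/((2*Q))) = √(d + (2*d)*(1/(2*Q))) = √(d + d/Q))
-22*v(-1, 4) = -22*√(-1 - 1/4) = -22*√(-1 - 1*¼) = -22*√(-1 - ¼) = -11*I*√5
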